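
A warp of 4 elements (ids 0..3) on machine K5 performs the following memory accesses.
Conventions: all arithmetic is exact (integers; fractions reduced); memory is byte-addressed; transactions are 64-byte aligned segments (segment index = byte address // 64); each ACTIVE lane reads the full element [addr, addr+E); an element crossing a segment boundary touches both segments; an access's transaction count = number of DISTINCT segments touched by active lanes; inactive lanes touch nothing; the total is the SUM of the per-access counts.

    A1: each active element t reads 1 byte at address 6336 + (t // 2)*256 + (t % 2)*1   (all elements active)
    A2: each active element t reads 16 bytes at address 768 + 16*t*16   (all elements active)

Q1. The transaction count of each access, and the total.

A1: 2 transactions
A2: 4 transactions

Answer: 2,4; total 6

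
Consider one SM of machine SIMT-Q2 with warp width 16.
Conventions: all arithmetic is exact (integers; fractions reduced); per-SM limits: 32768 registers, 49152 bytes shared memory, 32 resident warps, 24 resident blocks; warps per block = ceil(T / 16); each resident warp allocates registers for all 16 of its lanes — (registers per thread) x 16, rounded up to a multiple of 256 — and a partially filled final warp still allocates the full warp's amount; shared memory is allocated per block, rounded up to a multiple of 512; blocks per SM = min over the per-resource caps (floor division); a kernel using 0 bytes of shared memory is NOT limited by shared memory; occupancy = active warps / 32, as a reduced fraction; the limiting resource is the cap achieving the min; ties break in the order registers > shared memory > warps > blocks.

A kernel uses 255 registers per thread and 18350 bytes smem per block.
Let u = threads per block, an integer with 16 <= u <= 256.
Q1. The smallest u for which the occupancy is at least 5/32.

Answer: u = 33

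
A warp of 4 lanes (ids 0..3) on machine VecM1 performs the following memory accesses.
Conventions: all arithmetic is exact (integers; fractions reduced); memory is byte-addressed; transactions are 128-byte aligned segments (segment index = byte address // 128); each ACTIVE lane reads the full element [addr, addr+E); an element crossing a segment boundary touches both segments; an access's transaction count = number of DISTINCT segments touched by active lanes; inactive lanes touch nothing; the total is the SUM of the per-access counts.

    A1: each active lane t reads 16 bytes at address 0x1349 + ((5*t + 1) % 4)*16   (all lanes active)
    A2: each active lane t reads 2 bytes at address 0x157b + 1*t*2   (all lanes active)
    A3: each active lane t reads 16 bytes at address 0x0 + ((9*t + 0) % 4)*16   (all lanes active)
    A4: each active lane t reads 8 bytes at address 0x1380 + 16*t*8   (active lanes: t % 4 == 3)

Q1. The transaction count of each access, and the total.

A1: 2 transactions
A2: 2 transactions
A3: 1 transaction
A4: 1 transaction

Answer: 2,2,1,1; total 6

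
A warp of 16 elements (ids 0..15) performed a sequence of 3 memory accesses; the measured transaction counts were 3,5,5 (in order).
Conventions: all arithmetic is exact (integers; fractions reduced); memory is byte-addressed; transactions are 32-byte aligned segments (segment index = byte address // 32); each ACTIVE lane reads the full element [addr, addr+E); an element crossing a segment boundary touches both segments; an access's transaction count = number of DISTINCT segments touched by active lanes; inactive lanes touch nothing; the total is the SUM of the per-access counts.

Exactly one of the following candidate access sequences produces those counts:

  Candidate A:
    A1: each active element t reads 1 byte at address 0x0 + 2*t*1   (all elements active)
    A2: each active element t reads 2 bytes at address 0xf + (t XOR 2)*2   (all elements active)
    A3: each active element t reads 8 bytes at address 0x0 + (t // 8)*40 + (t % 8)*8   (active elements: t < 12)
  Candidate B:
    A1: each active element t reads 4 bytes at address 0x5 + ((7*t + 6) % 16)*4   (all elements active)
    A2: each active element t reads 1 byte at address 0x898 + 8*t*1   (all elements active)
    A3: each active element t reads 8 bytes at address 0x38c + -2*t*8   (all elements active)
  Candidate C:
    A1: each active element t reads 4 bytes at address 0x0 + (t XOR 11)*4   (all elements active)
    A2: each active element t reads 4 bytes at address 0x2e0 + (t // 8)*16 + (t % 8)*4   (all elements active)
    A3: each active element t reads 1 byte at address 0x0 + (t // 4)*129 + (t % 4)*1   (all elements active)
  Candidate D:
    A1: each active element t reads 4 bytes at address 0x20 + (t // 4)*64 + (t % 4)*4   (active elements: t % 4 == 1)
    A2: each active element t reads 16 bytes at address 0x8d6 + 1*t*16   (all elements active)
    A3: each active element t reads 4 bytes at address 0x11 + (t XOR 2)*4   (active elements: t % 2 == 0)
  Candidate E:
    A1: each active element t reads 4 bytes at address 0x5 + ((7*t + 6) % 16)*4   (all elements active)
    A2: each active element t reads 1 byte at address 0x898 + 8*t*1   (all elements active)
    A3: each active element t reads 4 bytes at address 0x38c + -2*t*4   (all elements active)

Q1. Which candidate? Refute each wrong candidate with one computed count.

A: A1 gives 1 transaction, not 3
B: A3 gives 9 transactions, not 5
C: A1 gives 2 transactions, not 3
D: A1 gives 4 transactions, not 3
E: all counts match (3,5,5)

Answer: E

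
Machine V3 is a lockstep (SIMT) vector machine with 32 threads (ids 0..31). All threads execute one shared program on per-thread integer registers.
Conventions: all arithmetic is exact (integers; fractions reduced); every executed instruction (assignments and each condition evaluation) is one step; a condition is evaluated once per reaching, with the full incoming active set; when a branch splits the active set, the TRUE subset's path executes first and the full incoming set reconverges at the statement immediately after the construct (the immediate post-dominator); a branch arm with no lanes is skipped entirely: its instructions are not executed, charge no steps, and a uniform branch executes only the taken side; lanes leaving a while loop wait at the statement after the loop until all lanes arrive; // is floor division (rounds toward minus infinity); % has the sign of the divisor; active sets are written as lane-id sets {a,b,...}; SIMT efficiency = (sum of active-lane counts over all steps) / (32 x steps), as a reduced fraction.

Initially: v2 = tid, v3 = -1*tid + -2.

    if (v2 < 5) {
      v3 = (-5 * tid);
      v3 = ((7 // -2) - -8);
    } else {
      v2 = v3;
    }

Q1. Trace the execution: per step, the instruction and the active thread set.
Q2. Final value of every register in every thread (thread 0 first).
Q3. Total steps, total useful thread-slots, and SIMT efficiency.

step 0: eval (v2 < 5)                {0,1,2,3,4,5,6,7,8,9,10,11,12,13,14,15,16,17,18,19,20,21,22,23,24,25,26,27,28,29,30,31}
step 1: v3 <- (-5 * tid)             {0,1,2,3,4}
step 2: v3 <- ((7 // -2) - -8)       {0,1,2,3,4}
step 3: v2 <- v3                     {5,6,7,8,9,10,11,12,13,14,15,16,17,18,19,20,21,22,23,24,25,26,27,28,29,30,31}

Answer: 4 steps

v2: 0,1,2,3,4,-7,-8,-9,-10,-11,-12,-13,-14,-15,-16,-17,-18,-19,-20,-21,-22,-23,-24,-25,-26,-27,-28,-29,-30,-31,-32,-33
v3: 4,4,4,4,4,-7,-8,-9,-10,-11,-12,-13,-14,-15,-16,-17,-18,-19,-20,-21,-22,-23,-24,-25,-26,-27,-28,-29,-30,-31,-32,-33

steps = 4; useful = 69; efficiency = 69/128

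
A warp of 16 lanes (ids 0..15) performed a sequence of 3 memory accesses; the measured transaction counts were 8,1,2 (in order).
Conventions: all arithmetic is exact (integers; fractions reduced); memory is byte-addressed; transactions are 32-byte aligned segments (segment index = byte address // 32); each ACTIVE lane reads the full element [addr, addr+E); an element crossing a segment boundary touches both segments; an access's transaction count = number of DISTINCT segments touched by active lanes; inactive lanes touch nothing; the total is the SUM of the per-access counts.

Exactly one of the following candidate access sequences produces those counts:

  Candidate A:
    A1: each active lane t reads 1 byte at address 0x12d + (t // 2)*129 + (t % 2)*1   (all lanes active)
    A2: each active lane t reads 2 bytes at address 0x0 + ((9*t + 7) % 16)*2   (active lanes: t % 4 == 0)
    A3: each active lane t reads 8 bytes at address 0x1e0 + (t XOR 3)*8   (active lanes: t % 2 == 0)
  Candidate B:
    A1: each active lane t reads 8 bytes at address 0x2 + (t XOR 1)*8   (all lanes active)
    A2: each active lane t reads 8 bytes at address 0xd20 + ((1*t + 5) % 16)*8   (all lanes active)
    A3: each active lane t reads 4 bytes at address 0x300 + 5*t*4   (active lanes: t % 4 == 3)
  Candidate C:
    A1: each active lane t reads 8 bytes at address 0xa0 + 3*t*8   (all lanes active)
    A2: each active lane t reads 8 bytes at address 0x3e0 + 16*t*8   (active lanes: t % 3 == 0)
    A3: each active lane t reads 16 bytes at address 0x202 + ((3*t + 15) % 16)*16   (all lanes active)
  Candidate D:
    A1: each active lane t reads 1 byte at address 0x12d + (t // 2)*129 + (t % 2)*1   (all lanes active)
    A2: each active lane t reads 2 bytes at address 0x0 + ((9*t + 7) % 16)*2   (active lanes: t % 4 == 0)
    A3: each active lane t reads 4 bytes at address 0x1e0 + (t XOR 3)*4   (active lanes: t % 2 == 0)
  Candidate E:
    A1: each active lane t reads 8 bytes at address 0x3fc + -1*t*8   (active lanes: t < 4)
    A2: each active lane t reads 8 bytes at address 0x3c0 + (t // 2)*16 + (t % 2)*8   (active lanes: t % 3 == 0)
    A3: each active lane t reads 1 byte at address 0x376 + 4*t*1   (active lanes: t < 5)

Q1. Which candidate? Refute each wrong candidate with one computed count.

A: A3 gives 4 transactions, not 2
B: A1 gives 5 transactions, not 8
C: A1 gives 12 transactions, not 8
E: A1 gives 2 transactions, not 8
D: all counts match (8,1,2)

Answer: D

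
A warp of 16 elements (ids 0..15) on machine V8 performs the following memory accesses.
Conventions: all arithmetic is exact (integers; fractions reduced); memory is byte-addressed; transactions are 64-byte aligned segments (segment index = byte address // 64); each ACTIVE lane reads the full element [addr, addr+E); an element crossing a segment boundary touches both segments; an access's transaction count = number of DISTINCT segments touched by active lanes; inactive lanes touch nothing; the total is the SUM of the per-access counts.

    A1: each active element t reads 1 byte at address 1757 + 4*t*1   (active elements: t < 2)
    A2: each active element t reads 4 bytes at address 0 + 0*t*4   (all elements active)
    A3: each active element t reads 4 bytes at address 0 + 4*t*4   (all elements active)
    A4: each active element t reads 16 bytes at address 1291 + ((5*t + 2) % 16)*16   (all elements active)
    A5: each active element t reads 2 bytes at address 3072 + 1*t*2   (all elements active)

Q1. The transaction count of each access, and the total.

A1: 1 transaction
A2: 1 transaction
A3: 4 transactions
A4: 5 transactions
A5: 1 transaction

Answer: 1,1,4,5,1; total 12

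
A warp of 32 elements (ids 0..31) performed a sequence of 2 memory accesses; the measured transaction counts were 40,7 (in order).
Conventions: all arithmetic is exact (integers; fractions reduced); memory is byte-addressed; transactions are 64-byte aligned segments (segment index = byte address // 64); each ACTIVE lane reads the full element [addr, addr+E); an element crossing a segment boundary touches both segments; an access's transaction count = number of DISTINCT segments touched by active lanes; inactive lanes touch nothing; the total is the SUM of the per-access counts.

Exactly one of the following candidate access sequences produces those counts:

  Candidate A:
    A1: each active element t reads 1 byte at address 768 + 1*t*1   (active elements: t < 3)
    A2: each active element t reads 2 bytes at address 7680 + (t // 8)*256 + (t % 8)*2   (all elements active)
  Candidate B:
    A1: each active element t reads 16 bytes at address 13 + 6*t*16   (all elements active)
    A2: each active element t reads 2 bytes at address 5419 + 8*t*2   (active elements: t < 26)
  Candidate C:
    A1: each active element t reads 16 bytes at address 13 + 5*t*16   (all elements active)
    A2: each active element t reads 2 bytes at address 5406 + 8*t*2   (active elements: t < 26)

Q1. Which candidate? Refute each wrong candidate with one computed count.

A: A1 gives 1 transaction, not 40
B: A1 gives 32 transactions, not 40
C: all counts match (40,7)

Answer: C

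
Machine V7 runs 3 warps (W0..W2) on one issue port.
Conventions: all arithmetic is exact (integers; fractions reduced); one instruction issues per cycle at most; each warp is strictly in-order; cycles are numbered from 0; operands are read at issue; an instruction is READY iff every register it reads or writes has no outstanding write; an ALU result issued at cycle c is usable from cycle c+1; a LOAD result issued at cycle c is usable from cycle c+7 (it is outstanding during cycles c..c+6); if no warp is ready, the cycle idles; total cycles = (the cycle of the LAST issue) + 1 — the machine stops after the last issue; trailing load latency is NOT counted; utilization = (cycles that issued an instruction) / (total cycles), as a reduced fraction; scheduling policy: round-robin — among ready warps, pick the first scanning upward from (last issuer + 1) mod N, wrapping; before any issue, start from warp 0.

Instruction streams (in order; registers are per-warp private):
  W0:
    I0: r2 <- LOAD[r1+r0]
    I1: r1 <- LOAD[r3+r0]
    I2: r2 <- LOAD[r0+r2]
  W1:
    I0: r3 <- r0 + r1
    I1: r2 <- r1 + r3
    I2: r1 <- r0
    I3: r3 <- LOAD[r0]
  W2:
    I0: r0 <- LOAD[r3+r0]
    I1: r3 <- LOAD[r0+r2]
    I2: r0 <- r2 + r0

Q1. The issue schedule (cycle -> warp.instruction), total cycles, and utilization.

cycle 0: W0.I0
cycle 1: W1.I0
cycle 2: W2.I0
cycle 3: W0.I1
cycle 4: W1.I1
cycle 5: W1.I2
cycle 6: W1.I3
cycle 7: W0.I2
cycle 8: idle
cycle 9: W2.I1
cycle 10: W2.I2

Answer: 11 cycles, utilization 10/11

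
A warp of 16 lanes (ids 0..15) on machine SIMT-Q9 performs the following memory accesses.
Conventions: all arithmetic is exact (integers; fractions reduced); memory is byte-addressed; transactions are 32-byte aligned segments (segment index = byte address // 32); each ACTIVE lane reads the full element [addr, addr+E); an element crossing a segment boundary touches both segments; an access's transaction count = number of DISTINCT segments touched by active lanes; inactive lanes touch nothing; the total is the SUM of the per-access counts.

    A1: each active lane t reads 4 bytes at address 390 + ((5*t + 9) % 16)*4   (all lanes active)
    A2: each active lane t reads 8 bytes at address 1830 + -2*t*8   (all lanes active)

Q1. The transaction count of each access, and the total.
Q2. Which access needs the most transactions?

A1: 3 transactions
A2: 9 transactions

Answer: 3,9; total 12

Answer: A2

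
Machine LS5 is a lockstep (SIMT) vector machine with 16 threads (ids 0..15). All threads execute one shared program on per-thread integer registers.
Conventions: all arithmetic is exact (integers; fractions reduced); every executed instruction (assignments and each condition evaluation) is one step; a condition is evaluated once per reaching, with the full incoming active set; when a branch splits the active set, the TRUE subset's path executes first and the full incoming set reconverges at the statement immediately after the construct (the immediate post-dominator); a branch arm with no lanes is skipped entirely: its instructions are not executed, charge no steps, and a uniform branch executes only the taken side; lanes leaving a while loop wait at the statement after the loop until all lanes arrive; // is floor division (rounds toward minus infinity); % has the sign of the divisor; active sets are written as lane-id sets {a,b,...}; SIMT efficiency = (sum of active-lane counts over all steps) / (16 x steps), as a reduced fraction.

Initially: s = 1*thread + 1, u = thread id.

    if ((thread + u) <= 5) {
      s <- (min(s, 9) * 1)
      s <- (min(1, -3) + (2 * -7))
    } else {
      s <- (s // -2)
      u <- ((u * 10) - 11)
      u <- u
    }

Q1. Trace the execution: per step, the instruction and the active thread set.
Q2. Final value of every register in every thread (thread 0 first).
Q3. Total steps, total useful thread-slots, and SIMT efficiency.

step 0: eval ((thread + u) <= 5)     {0,1,2,3,4,5,6,7,8,9,10,11,12,13,14,15}
step 1: s <- (min(s, 9) * 1)         {0,1,2}
step 2: s <- (min(1, -3) + (2 * -7)) {0,1,2}
step 3: s <- (s // -2)               {3,4,5,6,7,8,9,10,11,12,13,14,15}
step 4: u <- ((u * 10) - 11)         {3,4,5,6,7,8,9,10,11,12,13,14,15}
step 5: u <- u                       {3,4,5,6,7,8,9,10,11,12,13,14,15}

Answer: 6 steps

s: -17,-17,-17,-2,-3,-3,-4,-4,-5,-5,-6,-6,-7,-7,-8,-8
u: 0,1,2,19,29,39,49,59,69,79,89,99,109,119,129,139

steps = 6; useful = 61; efficiency = 61/96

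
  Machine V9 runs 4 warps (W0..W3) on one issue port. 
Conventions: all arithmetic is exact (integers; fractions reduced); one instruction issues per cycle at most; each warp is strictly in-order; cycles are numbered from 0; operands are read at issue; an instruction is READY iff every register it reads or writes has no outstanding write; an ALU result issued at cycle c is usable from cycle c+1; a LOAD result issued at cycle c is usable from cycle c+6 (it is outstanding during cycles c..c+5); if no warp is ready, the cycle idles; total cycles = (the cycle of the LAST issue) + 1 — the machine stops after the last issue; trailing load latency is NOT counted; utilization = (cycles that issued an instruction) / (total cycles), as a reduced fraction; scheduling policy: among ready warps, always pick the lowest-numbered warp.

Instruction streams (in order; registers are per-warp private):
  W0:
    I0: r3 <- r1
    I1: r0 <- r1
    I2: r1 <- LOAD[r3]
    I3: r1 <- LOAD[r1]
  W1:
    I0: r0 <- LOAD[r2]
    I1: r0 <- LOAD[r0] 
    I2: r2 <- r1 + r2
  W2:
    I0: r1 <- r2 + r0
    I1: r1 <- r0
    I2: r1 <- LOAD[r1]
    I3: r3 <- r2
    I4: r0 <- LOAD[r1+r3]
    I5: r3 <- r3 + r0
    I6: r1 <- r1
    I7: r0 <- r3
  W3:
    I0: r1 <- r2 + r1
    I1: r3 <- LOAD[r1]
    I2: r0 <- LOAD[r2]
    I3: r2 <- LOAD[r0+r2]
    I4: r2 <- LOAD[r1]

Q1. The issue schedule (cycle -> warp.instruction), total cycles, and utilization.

cycle 0: W0.I0
cycle 1: W0.I1
cycle 2: W0.I2
cycle 3: W1.I0
cycle 4: W2.I0
cycle 5: W2.I1
cycle 6: W2.I2
cycle 7: W2.I3
cycle 8: W0.I3
cycle 9: W1.I1
cycle 10: W1.I2
cycle 11: W3.I0
cycle 12: W2.I4
cycle 13: W3.I1
cycle 14: W3.I2
cycle 15: idle
cycle 16: idle
cycle 17: idle
cycle 18: W2.I5
cycle 19: W2.I6
cycle 20: W2.I7
cycle 21: W3.I3
cycle 22: idle
cycle 23: idle
cycle 24: idle
cycle 25: idle
cycle 26: idle
cycle 27: W3.I4

Answer: 28 cycles, utilization 5/7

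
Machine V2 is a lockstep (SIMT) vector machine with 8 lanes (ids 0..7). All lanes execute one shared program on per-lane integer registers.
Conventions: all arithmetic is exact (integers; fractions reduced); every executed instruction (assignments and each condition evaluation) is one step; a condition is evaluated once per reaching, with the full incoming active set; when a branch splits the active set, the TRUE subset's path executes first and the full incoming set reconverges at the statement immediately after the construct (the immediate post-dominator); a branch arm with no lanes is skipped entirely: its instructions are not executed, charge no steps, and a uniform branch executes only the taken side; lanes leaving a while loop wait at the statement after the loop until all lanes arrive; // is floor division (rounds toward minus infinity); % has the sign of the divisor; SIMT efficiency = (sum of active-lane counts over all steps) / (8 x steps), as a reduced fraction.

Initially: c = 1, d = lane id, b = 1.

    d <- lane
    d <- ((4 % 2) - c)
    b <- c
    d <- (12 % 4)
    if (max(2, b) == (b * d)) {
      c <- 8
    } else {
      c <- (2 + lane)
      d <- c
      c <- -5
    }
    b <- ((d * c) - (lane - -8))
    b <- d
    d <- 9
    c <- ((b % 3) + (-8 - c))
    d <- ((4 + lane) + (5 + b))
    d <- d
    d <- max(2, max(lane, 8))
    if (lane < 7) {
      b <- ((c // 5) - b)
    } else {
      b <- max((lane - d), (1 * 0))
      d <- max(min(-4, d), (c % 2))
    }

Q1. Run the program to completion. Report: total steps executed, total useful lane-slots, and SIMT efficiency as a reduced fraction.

Answer: 19 steps, 137 useful, 137/152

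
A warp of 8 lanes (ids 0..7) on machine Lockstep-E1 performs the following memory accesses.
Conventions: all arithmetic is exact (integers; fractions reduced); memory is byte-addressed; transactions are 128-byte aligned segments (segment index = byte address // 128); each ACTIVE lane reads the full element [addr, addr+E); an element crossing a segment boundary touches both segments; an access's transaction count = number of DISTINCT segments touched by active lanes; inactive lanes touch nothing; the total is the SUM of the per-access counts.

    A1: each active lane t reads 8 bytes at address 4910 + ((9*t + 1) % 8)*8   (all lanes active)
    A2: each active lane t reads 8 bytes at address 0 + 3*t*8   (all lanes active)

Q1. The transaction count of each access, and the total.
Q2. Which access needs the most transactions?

A1: 1 transaction
A2: 2 transactions

Answer: 1,2; total 3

Answer: A2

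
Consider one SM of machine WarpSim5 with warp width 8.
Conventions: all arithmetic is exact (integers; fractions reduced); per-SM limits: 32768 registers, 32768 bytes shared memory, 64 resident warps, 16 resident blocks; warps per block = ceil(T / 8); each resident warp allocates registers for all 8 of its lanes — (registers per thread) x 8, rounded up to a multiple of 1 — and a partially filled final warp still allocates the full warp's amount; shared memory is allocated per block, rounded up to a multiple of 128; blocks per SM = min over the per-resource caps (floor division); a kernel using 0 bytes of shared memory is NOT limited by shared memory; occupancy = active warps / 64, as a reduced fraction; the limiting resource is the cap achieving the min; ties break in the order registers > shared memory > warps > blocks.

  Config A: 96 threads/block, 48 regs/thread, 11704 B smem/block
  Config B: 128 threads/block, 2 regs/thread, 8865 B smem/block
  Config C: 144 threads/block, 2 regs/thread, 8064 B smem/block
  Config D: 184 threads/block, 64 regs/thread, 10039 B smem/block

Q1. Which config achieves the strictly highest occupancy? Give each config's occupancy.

occupancies: A 3/8, B 3/4, C 27/32, D 23/32

Answer: C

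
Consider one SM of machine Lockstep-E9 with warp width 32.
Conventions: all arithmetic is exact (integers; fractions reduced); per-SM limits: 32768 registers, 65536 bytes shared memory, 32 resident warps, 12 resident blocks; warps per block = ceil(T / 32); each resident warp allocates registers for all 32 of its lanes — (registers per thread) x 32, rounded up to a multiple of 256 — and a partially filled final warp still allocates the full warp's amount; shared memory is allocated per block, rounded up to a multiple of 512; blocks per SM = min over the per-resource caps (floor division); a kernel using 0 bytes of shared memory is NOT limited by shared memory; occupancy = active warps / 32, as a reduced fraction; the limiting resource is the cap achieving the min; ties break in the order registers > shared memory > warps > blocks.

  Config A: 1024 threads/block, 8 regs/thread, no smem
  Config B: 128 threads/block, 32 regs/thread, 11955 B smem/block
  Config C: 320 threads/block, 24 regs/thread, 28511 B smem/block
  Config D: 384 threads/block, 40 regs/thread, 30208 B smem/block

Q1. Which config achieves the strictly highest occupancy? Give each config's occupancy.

occupancies: A 1, B 5/8, C 5/8, D 3/4

Answer: A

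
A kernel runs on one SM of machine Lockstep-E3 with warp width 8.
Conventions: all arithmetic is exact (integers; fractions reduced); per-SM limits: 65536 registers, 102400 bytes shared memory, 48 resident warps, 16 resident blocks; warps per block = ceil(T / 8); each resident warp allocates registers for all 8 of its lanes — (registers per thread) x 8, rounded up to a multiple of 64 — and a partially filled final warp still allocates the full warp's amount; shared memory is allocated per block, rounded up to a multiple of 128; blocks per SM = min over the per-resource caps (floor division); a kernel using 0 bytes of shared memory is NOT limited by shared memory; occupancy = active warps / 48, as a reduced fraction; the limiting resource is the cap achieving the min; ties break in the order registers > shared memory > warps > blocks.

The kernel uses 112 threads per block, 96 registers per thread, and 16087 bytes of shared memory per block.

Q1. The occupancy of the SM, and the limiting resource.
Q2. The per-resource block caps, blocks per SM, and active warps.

Answer: occupancy 7/8, limited by warps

registers: 6 blocks
shared memory: 6 blocks
warps: 3 blocks
blocks: 16 blocks

Answer: 3 blocks, 42 active warps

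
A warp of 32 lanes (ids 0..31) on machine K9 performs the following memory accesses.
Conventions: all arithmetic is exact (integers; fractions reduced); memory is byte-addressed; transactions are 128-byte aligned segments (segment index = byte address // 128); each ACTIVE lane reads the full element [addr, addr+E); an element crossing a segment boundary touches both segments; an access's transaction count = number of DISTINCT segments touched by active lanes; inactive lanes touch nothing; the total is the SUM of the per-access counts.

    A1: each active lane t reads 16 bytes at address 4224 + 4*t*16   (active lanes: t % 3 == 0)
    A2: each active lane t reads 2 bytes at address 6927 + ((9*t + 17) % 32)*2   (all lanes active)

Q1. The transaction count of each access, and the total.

A1: 11 transactions
A2: 1 transaction

Answer: 11,1; total 12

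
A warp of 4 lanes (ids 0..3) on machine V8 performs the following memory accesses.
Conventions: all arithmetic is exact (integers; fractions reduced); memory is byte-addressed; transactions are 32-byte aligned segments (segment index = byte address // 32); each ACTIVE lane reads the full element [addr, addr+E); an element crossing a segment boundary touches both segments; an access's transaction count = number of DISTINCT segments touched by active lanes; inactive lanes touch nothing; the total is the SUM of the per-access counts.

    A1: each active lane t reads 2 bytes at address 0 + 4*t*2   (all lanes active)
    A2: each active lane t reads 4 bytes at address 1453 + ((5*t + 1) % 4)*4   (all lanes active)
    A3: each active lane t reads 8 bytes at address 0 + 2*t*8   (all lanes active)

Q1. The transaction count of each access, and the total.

A1: 1 transaction
A2: 1 transaction
A3: 2 transactions

Answer: 1,1,2; total 4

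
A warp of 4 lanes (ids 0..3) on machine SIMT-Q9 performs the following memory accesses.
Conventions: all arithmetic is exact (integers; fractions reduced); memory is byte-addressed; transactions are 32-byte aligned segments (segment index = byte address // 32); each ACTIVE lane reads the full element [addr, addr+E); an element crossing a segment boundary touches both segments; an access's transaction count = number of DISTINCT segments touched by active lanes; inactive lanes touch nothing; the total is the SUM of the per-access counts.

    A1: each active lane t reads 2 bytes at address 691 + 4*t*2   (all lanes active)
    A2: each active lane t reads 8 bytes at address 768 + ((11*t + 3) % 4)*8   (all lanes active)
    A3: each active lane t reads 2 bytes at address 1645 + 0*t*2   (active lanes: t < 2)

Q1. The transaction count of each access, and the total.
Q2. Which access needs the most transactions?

A1: 2 transactions
A2: 1 transaction
A3: 1 transaction

Answer: 2,1,1; total 4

Answer: A1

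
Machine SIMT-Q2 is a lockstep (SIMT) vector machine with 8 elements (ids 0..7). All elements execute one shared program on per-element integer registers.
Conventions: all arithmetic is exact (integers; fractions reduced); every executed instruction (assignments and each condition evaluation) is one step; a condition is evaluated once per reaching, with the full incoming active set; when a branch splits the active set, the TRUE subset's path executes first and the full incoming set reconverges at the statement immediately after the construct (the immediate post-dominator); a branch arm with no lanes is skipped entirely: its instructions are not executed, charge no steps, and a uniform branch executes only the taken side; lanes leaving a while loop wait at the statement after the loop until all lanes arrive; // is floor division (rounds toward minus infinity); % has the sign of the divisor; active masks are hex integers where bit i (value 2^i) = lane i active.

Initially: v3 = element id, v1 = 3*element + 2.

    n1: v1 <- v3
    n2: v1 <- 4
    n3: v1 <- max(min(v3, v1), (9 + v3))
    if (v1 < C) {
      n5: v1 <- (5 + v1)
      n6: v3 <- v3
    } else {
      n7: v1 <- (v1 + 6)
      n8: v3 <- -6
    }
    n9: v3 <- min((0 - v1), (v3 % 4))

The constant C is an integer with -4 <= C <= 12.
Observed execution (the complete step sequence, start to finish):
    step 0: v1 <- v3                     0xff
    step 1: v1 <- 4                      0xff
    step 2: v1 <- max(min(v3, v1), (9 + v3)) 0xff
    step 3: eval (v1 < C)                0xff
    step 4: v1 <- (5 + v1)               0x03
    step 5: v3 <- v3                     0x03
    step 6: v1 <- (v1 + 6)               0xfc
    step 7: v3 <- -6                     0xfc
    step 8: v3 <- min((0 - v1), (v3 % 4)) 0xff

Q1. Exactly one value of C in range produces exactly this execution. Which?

Answer: C = 11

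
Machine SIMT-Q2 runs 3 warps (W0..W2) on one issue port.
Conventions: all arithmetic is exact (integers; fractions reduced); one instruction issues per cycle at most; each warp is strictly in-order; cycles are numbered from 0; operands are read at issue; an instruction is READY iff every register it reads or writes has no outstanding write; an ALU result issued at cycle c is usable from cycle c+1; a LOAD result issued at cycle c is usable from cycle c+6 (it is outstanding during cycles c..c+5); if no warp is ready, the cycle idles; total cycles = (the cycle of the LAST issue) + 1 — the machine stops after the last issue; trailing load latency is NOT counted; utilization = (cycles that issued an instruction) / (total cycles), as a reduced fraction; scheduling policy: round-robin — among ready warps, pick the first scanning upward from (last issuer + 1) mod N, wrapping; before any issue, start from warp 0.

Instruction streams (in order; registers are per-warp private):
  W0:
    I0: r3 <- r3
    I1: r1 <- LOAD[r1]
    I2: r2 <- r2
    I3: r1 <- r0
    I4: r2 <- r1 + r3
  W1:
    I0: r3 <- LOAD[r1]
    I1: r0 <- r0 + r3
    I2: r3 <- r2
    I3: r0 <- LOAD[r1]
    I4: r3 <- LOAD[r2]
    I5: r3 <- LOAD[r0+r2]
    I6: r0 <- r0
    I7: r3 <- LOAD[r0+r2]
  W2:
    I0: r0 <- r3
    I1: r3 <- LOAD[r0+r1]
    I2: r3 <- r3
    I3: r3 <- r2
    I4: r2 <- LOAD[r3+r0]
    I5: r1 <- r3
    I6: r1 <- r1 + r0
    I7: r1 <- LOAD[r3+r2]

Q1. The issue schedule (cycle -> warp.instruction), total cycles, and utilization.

cycle 0: W0.I0
cycle 1: W1.I0
cycle 2: W2.I0
cycle 3: W0.I1
cycle 4: W2.I1
cycle 5: W0.I2
cycle 6: idle
cycle 7: W1.I1
cycle 8: W1.I2
cycle 9: W0.I3
cycle 10: W1.I3
cycle 11: W2.I2
cycle 12: W0.I4
cycle 13: W1.I4
cycle 14: W2.I3
cycle 15: W2.I4
cycle 16: W2.I5
cycle 17: W2.I6
cycle 18: idle
cycle 19: W1.I5
cycle 20: W1.I6
cycle 21: W2.I7
cycle 22: idle
cycle 23: idle
cycle 24: idle
cycle 25: W1.I7

Answer: 26 cycles, utilization 21/26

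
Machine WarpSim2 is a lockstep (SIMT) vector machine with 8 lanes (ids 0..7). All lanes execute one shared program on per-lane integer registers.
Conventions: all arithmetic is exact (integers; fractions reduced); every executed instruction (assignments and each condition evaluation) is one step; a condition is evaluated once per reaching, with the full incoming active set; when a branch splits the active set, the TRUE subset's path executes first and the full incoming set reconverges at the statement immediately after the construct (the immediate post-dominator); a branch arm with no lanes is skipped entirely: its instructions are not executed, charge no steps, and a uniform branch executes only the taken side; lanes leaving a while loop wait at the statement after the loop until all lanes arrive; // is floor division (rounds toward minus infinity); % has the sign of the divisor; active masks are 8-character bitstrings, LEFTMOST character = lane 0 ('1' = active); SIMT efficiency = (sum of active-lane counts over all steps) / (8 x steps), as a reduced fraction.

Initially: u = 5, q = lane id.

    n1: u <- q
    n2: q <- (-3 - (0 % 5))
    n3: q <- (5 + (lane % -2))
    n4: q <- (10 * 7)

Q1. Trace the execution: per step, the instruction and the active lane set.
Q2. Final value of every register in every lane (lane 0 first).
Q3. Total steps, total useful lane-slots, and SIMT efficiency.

step 0: u <- q                       11111111
step 1: q <- (-3 - (0 % 5))          11111111
step 2: q <- (5 + (lane % -2))       11111111
step 3: q <- (10 * 7)                11111111

Answer: 4 steps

u: 0,1,2,3,4,5,6,7
q: 70,70,70,70,70,70,70,70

steps = 4; useful = 32; efficiency = 32/32 = 1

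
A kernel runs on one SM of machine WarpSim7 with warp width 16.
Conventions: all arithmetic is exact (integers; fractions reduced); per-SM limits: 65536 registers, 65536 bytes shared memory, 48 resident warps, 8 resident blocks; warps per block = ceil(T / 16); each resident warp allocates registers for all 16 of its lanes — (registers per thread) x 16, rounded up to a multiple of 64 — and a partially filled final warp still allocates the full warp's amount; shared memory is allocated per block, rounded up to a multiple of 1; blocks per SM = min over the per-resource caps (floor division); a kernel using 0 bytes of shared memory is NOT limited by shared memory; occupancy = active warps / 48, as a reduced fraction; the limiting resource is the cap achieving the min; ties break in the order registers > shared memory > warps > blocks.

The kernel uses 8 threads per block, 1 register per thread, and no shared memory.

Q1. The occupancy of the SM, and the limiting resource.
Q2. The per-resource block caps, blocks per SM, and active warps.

Answer: occupancy 1/6, limited by blocks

registers: 1024 blocks
shared memory: no limit (kernel uses none)
warps: 48 blocks
blocks: 8 blocks

Answer: 8 blocks, 8 active warps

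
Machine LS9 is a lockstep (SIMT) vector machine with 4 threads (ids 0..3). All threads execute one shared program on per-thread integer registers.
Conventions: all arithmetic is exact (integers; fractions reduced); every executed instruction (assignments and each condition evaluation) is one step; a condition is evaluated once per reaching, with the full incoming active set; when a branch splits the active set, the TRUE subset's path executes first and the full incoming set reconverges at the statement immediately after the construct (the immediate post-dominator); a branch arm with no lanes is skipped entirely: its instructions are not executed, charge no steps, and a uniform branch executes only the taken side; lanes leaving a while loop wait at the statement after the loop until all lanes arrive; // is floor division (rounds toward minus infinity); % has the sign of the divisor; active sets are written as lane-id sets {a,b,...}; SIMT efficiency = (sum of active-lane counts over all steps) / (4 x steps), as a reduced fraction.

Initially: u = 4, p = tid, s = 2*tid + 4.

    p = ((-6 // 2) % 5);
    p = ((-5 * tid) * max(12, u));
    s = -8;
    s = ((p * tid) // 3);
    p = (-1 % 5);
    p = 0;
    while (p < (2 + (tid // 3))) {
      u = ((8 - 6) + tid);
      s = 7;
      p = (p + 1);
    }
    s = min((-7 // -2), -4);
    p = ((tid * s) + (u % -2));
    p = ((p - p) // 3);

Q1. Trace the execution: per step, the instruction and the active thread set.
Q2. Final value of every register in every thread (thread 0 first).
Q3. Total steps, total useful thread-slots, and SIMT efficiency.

step 0: p <- ((-6 // 2) % 5)         {0,1,2,3}
step 1: p <- ((-5 * tid) * max(12, u)) {0,1,2,3}
step 2: s <- -8                      {0,1,2,3}
step 3: s <- ((p * tid) // 3)        {0,1,2,3}
step 4: p <- (-1 % 5)                {0,1,2,3}
step 5: p <- 0                       {0,1,2,3}
step 6: eval (p < (2 + (tid // 3)))  {0,1,2,3}
step 7: u <- ((8 - 6) + tid)         {0,1,2,3}
step 8: s <- 7                       {0,1,2,3}
step 9: p <- (p + 1)                 {0,1,2,3}
step 10: eval (p < (2 + (tid // 3)))  {0,1,2,3}
step 11: u <- ((8 - 6) + tid)         {0,1,2,3}
step 12: s <- 7                       {0,1,2,3}
step 13: p <- (p + 1)                 {0,1,2,3}
step 14: eval (p < (2 + (tid // 3)))  {0,1,2,3}
step 15: u <- ((8 - 6) + tid)         {3}
step 16: s <- 7                       {3}
step 17: p <- (p + 1)                 {3}
step 18: eval (p < (2 + (tid // 3)))  {3}
step 19: s <- min((-7 // -2), -4)     {0,1,2,3}
step 20: p <- ((tid * s) + (u % -2))  {0,1,2,3}
step 21: p <- ((p - p) // 3)          {0,1,2,3}

Answer: 22 steps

u: 2,3,4,5
p: 0,0,0,0
s: -4,-4,-4,-4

steps = 22; useful = 76; efficiency = 76/88 = 19/22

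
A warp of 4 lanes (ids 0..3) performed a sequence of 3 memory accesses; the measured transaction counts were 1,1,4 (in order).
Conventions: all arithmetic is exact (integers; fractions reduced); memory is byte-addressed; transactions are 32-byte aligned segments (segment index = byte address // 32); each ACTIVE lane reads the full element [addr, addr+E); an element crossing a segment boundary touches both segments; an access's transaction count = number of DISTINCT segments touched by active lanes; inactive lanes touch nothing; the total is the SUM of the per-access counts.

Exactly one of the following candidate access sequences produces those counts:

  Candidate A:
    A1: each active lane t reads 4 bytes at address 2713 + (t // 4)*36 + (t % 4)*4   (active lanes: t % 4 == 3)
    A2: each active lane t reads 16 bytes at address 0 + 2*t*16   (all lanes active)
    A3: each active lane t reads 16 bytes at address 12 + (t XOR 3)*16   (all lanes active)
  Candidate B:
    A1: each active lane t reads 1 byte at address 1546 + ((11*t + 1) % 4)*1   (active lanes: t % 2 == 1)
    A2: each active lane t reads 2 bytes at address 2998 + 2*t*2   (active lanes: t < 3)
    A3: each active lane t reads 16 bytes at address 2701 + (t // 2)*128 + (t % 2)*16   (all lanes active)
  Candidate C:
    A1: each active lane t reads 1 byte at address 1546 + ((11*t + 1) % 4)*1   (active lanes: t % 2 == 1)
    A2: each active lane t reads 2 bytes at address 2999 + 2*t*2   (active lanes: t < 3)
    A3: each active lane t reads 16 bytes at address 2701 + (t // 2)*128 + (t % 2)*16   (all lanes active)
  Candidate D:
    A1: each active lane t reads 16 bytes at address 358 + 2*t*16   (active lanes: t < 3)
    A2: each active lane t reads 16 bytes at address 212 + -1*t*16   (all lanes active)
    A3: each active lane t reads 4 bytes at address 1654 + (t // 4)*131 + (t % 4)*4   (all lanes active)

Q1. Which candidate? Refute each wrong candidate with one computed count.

A: A2 gives 4 transactions, not 1
C: A2 gives 2 transactions, not 1
D: A1 gives 3 transactions, not 1
B: all counts match (1,1,4)

Answer: B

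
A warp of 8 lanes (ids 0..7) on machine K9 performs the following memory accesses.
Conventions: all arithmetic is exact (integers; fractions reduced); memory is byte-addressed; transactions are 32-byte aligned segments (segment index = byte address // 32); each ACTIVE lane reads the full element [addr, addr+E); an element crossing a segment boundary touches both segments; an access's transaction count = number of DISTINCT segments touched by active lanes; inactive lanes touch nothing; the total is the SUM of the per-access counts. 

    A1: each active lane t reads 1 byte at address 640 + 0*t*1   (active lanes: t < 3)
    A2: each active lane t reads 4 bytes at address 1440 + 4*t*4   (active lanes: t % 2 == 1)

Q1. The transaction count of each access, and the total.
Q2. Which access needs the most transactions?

A1: 1 transaction
A2: 4 transactions

Answer: 1,4; total 5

Answer: A2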